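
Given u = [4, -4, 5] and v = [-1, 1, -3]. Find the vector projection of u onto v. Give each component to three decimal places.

(2.091, -2.091, 6.273)

u · v = 4·(-1) + (-4)·1 + 5·(-3) = -4 - 4 - 15 = -23
|v|² = 1 + 1 + 9 = 11
proj_v u = (-23/11) · (-1, 1, -3) ≈ (2.091, -2.091, 6.273)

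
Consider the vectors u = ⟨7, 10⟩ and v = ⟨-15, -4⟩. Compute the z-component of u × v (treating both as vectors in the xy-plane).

7·(-4) - 10·(-15) = -28 - (-150) = 122

122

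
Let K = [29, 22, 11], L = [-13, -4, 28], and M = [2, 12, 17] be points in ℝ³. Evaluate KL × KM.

(14, -207, -282)

KL = (-42, -26, 17)
KM = (-27, -10, 6)
i: (-26)·6 - 17·(-10) = -156 - (-170) = 14
j: 17·(-27) - (-42)·6 = -459 - (-252) = -207
k: (-42)·(-10) - (-26)·(-27) = 420 - 702 = -282
KL × KM = (14, -207, -282)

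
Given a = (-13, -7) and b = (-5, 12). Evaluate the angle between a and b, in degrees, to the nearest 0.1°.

95.7

a · b = (-13)·(-5) + (-7)·12 = 65 - 84 = -19
|a|² = 169 + 49 = 218,  |a| = √218 ≈ 14.764823
|b|² = 25 + 144 = 169,  |b| = √169 ≈ 13.000000
cos θ = -19 / (14.764823 · 13.000000) ≈ -0.09899
θ = arccos(-0.09899) ≈ 95.7°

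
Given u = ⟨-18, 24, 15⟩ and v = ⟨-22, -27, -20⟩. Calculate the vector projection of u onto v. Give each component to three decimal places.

(7.529, 9.240, 6.844)

u · v = (-18)·(-22) + 24·(-27) + 15·(-20) = 396 - 648 - 300 = -552
|v|² = 484 + 729 + 400 = 1613
proj_v u = (-552/1613) · (-22, -27, -20) ≈ (7.529, 9.240, 6.844)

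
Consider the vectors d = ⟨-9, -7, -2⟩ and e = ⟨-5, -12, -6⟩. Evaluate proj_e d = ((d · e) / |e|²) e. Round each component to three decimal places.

d · e = (-9)·(-5) + (-7)·(-12) + (-2)·(-6) = 45 + 84 + 12 = 141
|e|² = 25 + 144 + 36 = 205
proj_e d = (141/205) · (-5, -12, -6) ≈ (-3.439, -8.254, -4.127)

(-3.439, -8.254, -4.127)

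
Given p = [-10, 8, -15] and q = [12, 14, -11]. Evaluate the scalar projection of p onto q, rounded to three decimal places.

7.312

p · q = (-10)·12 + 8·14 + (-15)·(-11) = -120 + 112 + 165 = 157
|q| = √(144 + 196 + 121) = √461 ≈ 21.4709
comp_q p = 157 / √461 ≈ 7.312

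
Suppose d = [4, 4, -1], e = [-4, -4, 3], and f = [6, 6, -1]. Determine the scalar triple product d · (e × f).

e × f:
i: (-4)·(-1) - 3·6 = 4 - 18 = -14
j: 3·6 - (-4)·(-1) = 18 - 4 = 14
k: (-4)·6 - (-4)·6 = -24 - (-24) = 0
e × f = (-14, 14, 0)
d · (e × f) = 4·(-14) + 4·14 + (-1)·0 = -56 + 56 + 0 = 0

0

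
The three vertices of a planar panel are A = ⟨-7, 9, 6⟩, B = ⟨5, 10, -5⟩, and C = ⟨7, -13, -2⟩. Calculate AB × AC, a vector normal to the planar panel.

(-250, -58, -278)

AB = (12, 1, -11)
AC = (14, -22, -8)
i: 1·(-8) - (-11)·(-22) = -8 - 242 = -250
j: (-11)·14 - 12·(-8) = -154 - (-96) = -58
k: 12·(-22) - 1·14 = -264 - 14 = -278
AB × AC = (-250, -58, -278)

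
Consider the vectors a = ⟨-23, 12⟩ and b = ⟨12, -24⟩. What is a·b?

-564

a · b = (-23)·12 + 12·(-24) = -276 - 288 = -564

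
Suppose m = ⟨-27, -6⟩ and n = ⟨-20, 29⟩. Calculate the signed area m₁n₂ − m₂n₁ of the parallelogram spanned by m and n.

(-27)·29 - (-6)·(-20) = -783 - 120 = -903

-903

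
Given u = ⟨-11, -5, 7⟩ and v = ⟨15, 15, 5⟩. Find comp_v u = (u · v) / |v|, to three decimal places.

u · v = (-11)·15 + (-5)·15 + 7·5 = -165 - 75 + 35 = -205
|v| = √(225 + 225 + 25) = √475 ≈ 21.7945
comp_v u = -205 / √475 ≈ -9.406

-9.406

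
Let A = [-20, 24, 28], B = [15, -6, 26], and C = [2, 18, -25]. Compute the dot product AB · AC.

AB = B − A = (35, -30, -2)
AC = C − A = (22, -6, -53)
AB · AC = 35·22 + (-30)·(-6) + (-2)·(-53) = 770 + 180 + 106 = 1056

1056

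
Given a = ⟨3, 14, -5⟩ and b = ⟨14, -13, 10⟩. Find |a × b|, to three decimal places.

i: 14·10 - (-5)·(-13) = 140 - 65 = 75
j: (-5)·14 - 3·10 = -70 - 30 = -100
k: 3·(-13) - 14·14 = -39 - 196 = -235
a × b = (75, -100, -235)
|a × b| = √(75² + (-100)² + (-235)²) = √70850 ≈ 266.1766

266.177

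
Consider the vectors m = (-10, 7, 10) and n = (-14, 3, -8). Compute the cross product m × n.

i: 7·(-8) - 10·3 = -56 - 30 = -86
j: 10·(-14) - (-10)·(-8) = -140 - 80 = -220
k: (-10)·3 - 7·(-14) = -30 - (-98) = 68
m × n = (-86, -220, 68)

(-86, -220, 68)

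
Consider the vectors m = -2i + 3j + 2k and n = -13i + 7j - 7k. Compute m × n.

i: 3·(-7) - 2·7 = -21 - 14 = -35
j: 2·(-13) - (-2)·(-7) = -26 - 14 = -40
k: (-2)·7 - 3·(-13) = -14 - (-39) = 25
m × n = (-35, -40, 25)

(-35, -40, 25)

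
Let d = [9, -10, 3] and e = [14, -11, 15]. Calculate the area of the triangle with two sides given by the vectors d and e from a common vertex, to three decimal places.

i: (-10)·15 - 3·(-11) = -150 - (-33) = -117
j: 3·14 - 9·15 = 42 - 135 = -93
k: 9·(-11) - (-10)·14 = -99 - (-140) = 41
d × e = (-117, -93, 41)
|d × e| = √((-117)² + (-93)² + 41²) = √24019 ≈ 154.9806
area = ½ · 154.9806 ≈ 77.490

77.490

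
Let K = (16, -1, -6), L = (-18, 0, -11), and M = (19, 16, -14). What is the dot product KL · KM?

KL = L − K = (-34, 1, -5)
KM = M − K = (3, 17, -8)
KL · KM = (-34)·3 + 1·17 + (-5)·(-8) = -102 + 17 + 40 = -45

-45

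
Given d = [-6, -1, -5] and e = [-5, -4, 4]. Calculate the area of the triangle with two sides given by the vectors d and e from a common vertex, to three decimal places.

28.888

i: (-1)·4 - (-5)·(-4) = -4 - 20 = -24
j: (-5)·(-5) - (-6)·4 = 25 - (-24) = 49
k: (-6)·(-4) - (-1)·(-5) = 24 - 5 = 19
d × e = (-24, 49, 19)
|d × e| = √((-24)² + 49² + 19²) = √3338 ≈ 57.7754
area = ½ · 57.7754 ≈ 28.888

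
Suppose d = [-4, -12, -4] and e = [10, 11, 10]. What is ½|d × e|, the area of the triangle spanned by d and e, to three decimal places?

53.740

i: (-12)·10 - (-4)·11 = -120 - (-44) = -76
j: (-4)·10 - (-4)·10 = -40 - (-40) = 0
k: (-4)·11 - (-12)·10 = -44 - (-120) = 76
d × e = (-76, 0, 76)
|d × e| = √((-76)² + 0² + 76²) = √11552 ≈ 107.4802
area = ½ · 107.4802 ≈ 53.740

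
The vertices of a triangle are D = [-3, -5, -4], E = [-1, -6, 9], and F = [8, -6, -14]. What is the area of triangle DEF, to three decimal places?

82.430

DE = (2, -1, 13),  DF = (11, -1, -10)
i: (-1)·(-10) - 13·(-1) = 10 - (-13) = 23
j: 13·11 - 2·(-10) = 143 - (-20) = 163
k: 2·(-1) - (-1)·11 = -2 - (-11) = 9
DE × DF = (23, 163, 9)
|DE × DF| = √27179 ≈ 164.8605
area = ½ · 164.8605 ≈ 82.430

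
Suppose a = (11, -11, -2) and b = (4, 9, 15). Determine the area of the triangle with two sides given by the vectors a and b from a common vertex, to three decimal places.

i: (-11)·15 - (-2)·9 = -165 - (-18) = -147
j: (-2)·4 - 11·15 = -8 - 165 = -173
k: 11·9 - (-11)·4 = 99 - (-44) = 143
a × b = (-147, -173, 143)
|a × b| = √((-147)² + (-173)² + 143²) = √71987 ≈ 268.3039
area = ½ · 268.3039 ≈ 134.152

134.152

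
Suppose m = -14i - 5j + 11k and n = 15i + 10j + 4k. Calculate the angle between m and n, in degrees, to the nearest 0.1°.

129.2

m · n = (-14)·15 + (-5)·10 + 11·4 = -210 - 50 + 44 = -216
|m|² = 196 + 25 + 121 = 342,  |m| = √342 ≈ 18.493242
|n|² = 225 + 100 + 16 = 341,  |n| = √341 ≈ 18.466185
cos θ = -216 / (18.493242 · 18.466185) ≈ -0.63250
θ = arccos(-0.63250) ≈ 129.2°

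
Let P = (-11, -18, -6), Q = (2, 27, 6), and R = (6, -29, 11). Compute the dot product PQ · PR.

-70

PQ = Q − P = (13, 45, 12)
PR = R − P = (17, -11, 17)
PQ · PR = 13·17 + 45·(-11) + 12·17 = 221 - 495 + 204 = -70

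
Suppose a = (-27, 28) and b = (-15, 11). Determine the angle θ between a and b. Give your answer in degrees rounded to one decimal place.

9.8

a · b = (-27)·(-15) + 28·11 = 405 + 308 = 713
|a|² = 729 + 784 = 1513,  |a| = √1513 ≈ 38.897301
|b|² = 225 + 121 = 346,  |b| = √346 ≈ 18.601075
cos θ = 713 / (38.897301 · 18.601075) ≈ 0.98544
θ = arccos(0.98544) ≈ 9.8°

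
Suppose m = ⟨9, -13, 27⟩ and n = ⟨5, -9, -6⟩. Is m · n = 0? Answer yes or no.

m · n = 9·5 + (-13)·(-9) + 27·(-6) = 45 + 117 - 162 = 0
Zero, so the vectors are orthogonal.

yes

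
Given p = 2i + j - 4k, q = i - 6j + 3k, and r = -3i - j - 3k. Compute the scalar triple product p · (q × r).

112

q × r:
i: (-6)·(-3) - 3·(-1) = 18 - (-3) = 21
j: 3·(-3) - 1·(-3) = -9 - (-3) = -6
k: 1·(-1) - (-6)·(-3) = -1 - 18 = -19
q × r = (21, -6, -19)
p · (q × r) = 2·21 + 1·(-6) + (-4)·(-19) = 42 - 6 + 76 = 112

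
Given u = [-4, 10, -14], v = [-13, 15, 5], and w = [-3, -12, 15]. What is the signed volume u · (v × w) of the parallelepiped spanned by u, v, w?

-2154

v × w:
i: 15·15 - 5·(-12) = 225 - (-60) = 285
j: 5·(-3) - (-13)·15 = -15 - (-195) = 180
k: (-13)·(-12) - 15·(-3) = 156 - (-45) = 201
v × w = (285, 180, 201)
u · (v × w) = (-4)·285 + 10·180 + (-14)·201 = -1140 + 1800 - 2814 = -2154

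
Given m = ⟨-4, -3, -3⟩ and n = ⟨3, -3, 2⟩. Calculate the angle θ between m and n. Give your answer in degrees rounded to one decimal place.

109.2

m · n = (-4)·3 + (-3)·(-3) + (-3)·2 = -12 + 9 - 6 = -9
|m|² = 16 + 9 + 9 = 34,  |m| = √34 ≈ 5.830952
|n|² = 9 + 9 + 4 = 22,  |n| = √22 ≈ 4.690416
cos θ = -9 / (5.830952 · 4.690416) ≈ -0.32907
θ = arccos(-0.32907) ≈ 109.2°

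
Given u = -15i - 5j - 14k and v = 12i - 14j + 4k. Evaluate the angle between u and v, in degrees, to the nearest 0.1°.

114.6

u · v = (-15)·12 + (-5)·(-14) + (-14)·4 = -180 + 70 - 56 = -166
|u|² = 225 + 25 + 196 = 446,  |u| = √446 ≈ 21.118712
|v|² = 144 + 196 + 16 = 356,  |v| = √356 ≈ 18.867962
cos θ = -166 / (21.118712 · 18.867962) ≈ -0.41660
θ = arccos(-0.41660) ≈ 114.6°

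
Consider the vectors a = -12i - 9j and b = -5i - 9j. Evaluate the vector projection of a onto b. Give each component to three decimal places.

a · b = (-12)·(-5) + (-9)·(-9) = 60 + 81 = 141
|b|² = 25 + 81 = 106
proj_b a = (141/106) · (-5, -9) ≈ (-6.651, -11.972)

(-6.651, -11.972)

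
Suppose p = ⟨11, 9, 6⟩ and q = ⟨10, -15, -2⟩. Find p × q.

i: 9·(-2) - 6·(-15) = -18 - (-90) = 72
j: 6·10 - 11·(-2) = 60 - (-22) = 82
k: 11·(-15) - 9·10 = -165 - 90 = -255
p × q = (72, 82, -255)

(72, 82, -255)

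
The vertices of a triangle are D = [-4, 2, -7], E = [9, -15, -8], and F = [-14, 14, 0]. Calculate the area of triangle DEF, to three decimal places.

67.465

DE = (13, -17, -1),  DF = (-10, 12, 7)
i: (-17)·7 - (-1)·12 = -119 - (-12) = -107
j: (-1)·(-10) - 13·7 = 10 - 91 = -81
k: 13·12 - (-17)·(-10) = 156 - 170 = -14
DE × DF = (-107, -81, -14)
|DE × DF| = √18206 ≈ 134.9296
area = ½ · 134.9296 ≈ 67.465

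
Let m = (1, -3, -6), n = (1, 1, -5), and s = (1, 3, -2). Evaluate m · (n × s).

10

n × s:
i: 1·(-2) - (-5)·3 = -2 - (-15) = 13
j: (-5)·1 - 1·(-2) = -5 - (-2) = -3
k: 1·3 - 1·1 = 3 - 1 = 2
n × s = (13, -3, 2)
m · (n × s) = 1·13 + (-3)·(-3) + (-6)·2 = 13 + 9 - 12 = 10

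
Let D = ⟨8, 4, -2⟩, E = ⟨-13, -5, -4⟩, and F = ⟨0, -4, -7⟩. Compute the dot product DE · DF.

250

DE = E − D = (-21, -9, -2)
DF = F − D = (-8, -8, -5)
DE · DF = (-21)·(-8) + (-9)·(-8) + (-2)·(-5) = 168 + 72 + 10 = 250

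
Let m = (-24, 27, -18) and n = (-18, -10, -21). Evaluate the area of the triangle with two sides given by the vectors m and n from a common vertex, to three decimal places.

528.556

i: 27·(-21) - (-18)·(-10) = -567 - 180 = -747
j: (-18)·(-18) - (-24)·(-21) = 324 - 504 = -180
k: (-24)·(-10) - 27·(-18) = 240 - (-486) = 726
m × n = (-747, -180, 726)
|m × n| = √((-747)² + (-180)² + 726²) = √1117485 ≈ 1057.1116
area = ½ · 1057.1116 ≈ 528.556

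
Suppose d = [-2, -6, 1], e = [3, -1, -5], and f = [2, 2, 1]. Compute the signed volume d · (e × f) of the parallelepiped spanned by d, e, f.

68

e × f:
i: (-1)·1 - (-5)·2 = -1 - (-10) = 9
j: (-5)·2 - 3·1 = -10 - 3 = -13
k: 3·2 - (-1)·2 = 6 - (-2) = 8
e × f = (9, -13, 8)
d · (e × f) = (-2)·9 + (-6)·(-13) + 1·8 = -18 + 78 + 8 = 68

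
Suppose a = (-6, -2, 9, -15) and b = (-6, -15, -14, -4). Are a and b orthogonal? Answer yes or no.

yes

a · b = (-6)·(-6) + (-2)·(-15) + 9·(-14) + (-15)·(-4) = 36 + 30 - 126 + 60 = 0
Zero, so the vectors are orthogonal.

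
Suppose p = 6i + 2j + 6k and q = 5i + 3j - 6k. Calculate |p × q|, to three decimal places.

72.938

i: 2·(-6) - 6·3 = -12 - 18 = -30
j: 6·5 - 6·(-6) = 30 - (-36) = 66
k: 6·3 - 2·5 = 18 - 10 = 8
p × q = (-30, 66, 8)
|p × q| = √((-30)² + 66² + 8²) = √5320 ≈ 72.9383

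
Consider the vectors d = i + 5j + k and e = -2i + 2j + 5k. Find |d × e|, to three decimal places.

26.870

i: 5·5 - 1·2 = 25 - 2 = 23
j: 1·(-2) - 1·5 = -2 - 5 = -7
k: 1·2 - 5·(-2) = 2 - (-10) = 12
d × e = (23, -7, 12)
|d × e| = √(23² + (-7)² + 12²) = √722 ≈ 26.8701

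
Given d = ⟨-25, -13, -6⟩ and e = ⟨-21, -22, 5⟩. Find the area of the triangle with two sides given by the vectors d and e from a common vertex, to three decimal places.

i: (-13)·5 - (-6)·(-22) = -65 - 132 = -197
j: (-6)·(-21) - (-25)·5 = 126 - (-125) = 251
k: (-25)·(-22) - (-13)·(-21) = 550 - 273 = 277
d × e = (-197, 251, 277)
|d × e| = √((-197)² + 251² + 277²) = √178539 ≈ 422.5388
area = ½ · 422.5388 ≈ 211.269

211.269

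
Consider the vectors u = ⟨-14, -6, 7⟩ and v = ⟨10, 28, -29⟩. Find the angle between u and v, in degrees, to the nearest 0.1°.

137.2

u · v = (-14)·10 + (-6)·28 + 7·(-29) = -140 - 168 - 203 = -511
|u|² = 196 + 36 + 49 = 281,  |u| = √281 ≈ 16.763055
|v|² = 100 + 784 + 841 = 1725,  |v| = √1725 ≈ 41.533119
cos θ = -511 / (16.763055 · 41.533119) ≈ -0.73396
θ = arccos(-0.73396) ≈ 137.2°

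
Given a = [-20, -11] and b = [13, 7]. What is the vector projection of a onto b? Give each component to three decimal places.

a · b = (-20)·13 + (-11)·7 = -260 - 77 = -337
|b|² = 169 + 49 = 218
proj_b a = (-337/218) · (13, 7) ≈ (-20.096, -10.821)

(-20.096, -10.821)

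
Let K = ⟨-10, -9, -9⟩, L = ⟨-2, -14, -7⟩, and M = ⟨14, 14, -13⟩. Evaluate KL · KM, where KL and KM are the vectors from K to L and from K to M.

KL = L − K = (8, -5, 2)
KM = M − K = (24, 23, -4)
KL · KM = 8·24 + (-5)·23 + 2·(-4) = 192 - 115 - 8 = 69

69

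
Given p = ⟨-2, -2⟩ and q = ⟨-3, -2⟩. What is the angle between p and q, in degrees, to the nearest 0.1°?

p · q = (-2)·(-3) + (-2)·(-2) = 6 + 4 = 10
|p|² = 4 + 4 = 8,  |p| = √8 ≈ 2.828427
|q|² = 9 + 4 = 13,  |q| = √13 ≈ 3.605551
cos θ = 10 / (2.828427 · 3.605551) ≈ 0.98058
θ = arccos(0.98058) ≈ 11.3°

11.3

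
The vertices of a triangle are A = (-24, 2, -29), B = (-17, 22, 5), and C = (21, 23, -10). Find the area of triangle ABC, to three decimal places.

810.891

AB = (7, 20, 34),  AC = (45, 21, 19)
i: 20·19 - 34·21 = 380 - 714 = -334
j: 34·45 - 7·19 = 1530 - 133 = 1397
k: 7·21 - 20·45 = 147 - 900 = -753
AB × AC = (-334, 1397, -753)
|AB × AC| = √2630174 ≈ 1621.7811
area = ½ · 1621.7811 ≈ 810.891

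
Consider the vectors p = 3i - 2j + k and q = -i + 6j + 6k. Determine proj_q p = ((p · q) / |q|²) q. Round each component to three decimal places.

p · q = 3·(-1) + (-2)·6 + 1·6 = -3 - 12 + 6 = -9
|q|² = 1 + 36 + 36 = 73
proj_q p = (-9/73) · (-1, 6, 6) ≈ (0.123, -0.740, -0.740)

(0.123, -0.740, -0.740)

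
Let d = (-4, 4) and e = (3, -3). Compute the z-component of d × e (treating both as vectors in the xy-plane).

0

(-4)·(-3) - 4·3 = 12 - 12 = 0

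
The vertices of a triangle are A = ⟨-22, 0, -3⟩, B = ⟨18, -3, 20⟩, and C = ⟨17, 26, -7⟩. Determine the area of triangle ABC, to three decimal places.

AB = (40, -3, 23),  AC = (39, 26, -4)
i: (-3)·(-4) - 23·26 = 12 - 598 = -586
j: 23·39 - 40·(-4) = 897 - (-160) = 1057
k: 40·26 - (-3)·39 = 1040 - (-117) = 1157
AB × AC = (-586, 1057, 1157)
|AB × AC| = √2799294 ≈ 1673.1091
area = ½ · 1673.1091 ≈ 836.555

836.555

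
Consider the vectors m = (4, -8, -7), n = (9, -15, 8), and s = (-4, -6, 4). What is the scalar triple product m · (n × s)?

1294

n × s:
i: (-15)·4 - 8·(-6) = -60 - (-48) = -12
j: 8·(-4) - 9·4 = -32 - 36 = -68
k: 9·(-6) - (-15)·(-4) = -54 - 60 = -114
n × s = (-12, -68, -114)
m · (n × s) = 4·(-12) + (-8)·(-68) + (-7)·(-114) = -48 + 544 + 798 = 1294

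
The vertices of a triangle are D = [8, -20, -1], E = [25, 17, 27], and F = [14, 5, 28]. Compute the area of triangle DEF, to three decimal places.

267.378

DE = (17, 37, 28),  DF = (6, 25, 29)
i: 37·29 - 28·25 = 1073 - 700 = 373
j: 28·6 - 17·29 = 168 - 493 = -325
k: 17·25 - 37·6 = 425 - 222 = 203
DE × DF = (373, -325, 203)
|DE × DF| = √285963 ≈ 534.7551
area = ½ · 534.7551 ≈ 267.378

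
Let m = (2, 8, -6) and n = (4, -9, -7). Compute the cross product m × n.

(-110, -10, -50)

i: 8·(-7) - (-6)·(-9) = -56 - 54 = -110
j: (-6)·4 - 2·(-7) = -24 - (-14) = -10
k: 2·(-9) - 8·4 = -18 - 32 = -50
m × n = (-110, -10, -50)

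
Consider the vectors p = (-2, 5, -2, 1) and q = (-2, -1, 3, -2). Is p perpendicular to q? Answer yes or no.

no

p · q = (-2)·(-2) + 5·(-1) + (-2)·3 + 1·(-2) = 4 - 5 - 6 - 2 = -9
Nonzero, so the vectors are not orthogonal.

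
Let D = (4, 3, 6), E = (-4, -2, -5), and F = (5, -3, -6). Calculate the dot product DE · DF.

DE = E − D = (-8, -5, -11)
DF = F − D = (1, -6, -12)
DE · DF = (-8)·1 + (-5)·(-6) + (-11)·(-12) = -8 + 30 + 132 = 154

154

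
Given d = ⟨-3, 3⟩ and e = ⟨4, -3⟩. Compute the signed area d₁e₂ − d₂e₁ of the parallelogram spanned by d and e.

-3

(-3)·(-3) - 3·4 = 9 - 12 = -3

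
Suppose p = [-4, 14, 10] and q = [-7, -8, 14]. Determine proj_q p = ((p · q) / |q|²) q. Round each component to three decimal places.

p · q = (-4)·(-7) + 14·(-8) + 10·14 = 28 - 112 + 140 = 56
|q|² = 49 + 64 + 196 = 309
proj_q p = (56/309) · (-7, -8, 14) ≈ (-1.269, -1.450, 2.537)

(-1.269, -1.450, 2.537)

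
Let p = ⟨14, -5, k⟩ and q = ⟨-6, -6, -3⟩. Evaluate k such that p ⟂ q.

-18

p · q = 14·(-6) + (-5)·(-6) + k·(-3) = -54 - 3k
Set equal to 0: -3k = 54, so k = -18.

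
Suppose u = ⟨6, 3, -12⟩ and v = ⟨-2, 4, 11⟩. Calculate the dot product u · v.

-132

u · v = 6·(-2) + 3·4 + (-12)·11 = -12 + 12 - 132 = -132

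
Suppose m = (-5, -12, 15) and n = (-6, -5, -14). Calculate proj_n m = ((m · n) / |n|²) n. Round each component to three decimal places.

m · n = (-5)·(-6) + (-12)·(-5) + 15·(-14) = 30 + 60 - 210 = -120
|n|² = 36 + 25 + 196 = 257
proj_n m = (-120/257) · (-6, -5, -14) ≈ (2.802, 2.335, 6.537)

(2.802, 2.335, 6.537)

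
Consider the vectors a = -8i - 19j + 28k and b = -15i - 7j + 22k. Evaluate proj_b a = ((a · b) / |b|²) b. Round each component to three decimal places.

(-17.197, -8.025, 25.222)

a · b = (-8)·(-15) + (-19)·(-7) + 28·22 = 120 + 133 + 616 = 869
|b|² = 225 + 49 + 484 = 758
proj_b a = (869/758) · (-15, -7, 22) ≈ (-17.197, -8.025, 25.222)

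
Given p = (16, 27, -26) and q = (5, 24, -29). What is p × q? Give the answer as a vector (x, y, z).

i: 27·(-29) - (-26)·24 = -783 - (-624) = -159
j: (-26)·5 - 16·(-29) = -130 - (-464) = 334
k: 16·24 - 27·5 = 384 - 135 = 249
p × q = (-159, 334, 249)

(-159, 334, 249)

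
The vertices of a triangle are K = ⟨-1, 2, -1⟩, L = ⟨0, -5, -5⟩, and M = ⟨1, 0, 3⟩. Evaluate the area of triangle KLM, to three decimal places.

KL = (1, -7, -4),  KM = (2, -2, 4)
i: (-7)·4 - (-4)·(-2) = -28 - 8 = -36
j: (-4)·2 - 1·4 = -8 - 4 = -12
k: 1·(-2) - (-7)·2 = -2 - (-14) = 12
KL × KM = (-36, -12, 12)
|KL × KM| = √1584 ≈ 39.7995
area = ½ · 39.7995 ≈ 19.900

19.900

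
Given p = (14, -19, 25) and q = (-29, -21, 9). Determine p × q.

i: (-19)·9 - 25·(-21) = -171 - (-525) = 354
j: 25·(-29) - 14·9 = -725 - 126 = -851
k: 14·(-21) - (-19)·(-29) = -294 - 551 = -845
p × q = (354, -851, -845)

(354, -851, -845)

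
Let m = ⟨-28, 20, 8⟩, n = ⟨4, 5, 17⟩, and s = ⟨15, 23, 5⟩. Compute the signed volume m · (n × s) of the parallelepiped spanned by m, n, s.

15084

n × s:
i: 5·5 - 17·23 = 25 - 391 = -366
j: 17·15 - 4·5 = 255 - 20 = 235
k: 4·23 - 5·15 = 92 - 75 = 17
n × s = (-366, 235, 17)
m · (n × s) = (-28)·(-366) + 20·235 + 8·17 = 10248 + 4700 + 136 = 15084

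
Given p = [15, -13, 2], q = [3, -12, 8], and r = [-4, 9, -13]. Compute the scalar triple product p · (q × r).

1127

q × r:
i: (-12)·(-13) - 8·9 = 156 - 72 = 84
j: 8·(-4) - 3·(-13) = -32 - (-39) = 7
k: 3·9 - (-12)·(-4) = 27 - 48 = -21
q × r = (84, 7, -21)
p · (q × r) = 15·84 + (-13)·7 + 2·(-21) = 1260 - 91 - 42 = 1127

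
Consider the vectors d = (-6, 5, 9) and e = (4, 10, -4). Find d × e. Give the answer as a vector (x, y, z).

i: 5·(-4) - 9·10 = -20 - 90 = -110
j: 9·4 - (-6)·(-4) = 36 - 24 = 12
k: (-6)·10 - 5·4 = -60 - 20 = -80
d × e = (-110, 12, -80)

(-110, 12, -80)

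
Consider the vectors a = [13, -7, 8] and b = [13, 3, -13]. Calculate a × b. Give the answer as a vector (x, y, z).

(67, 273, 130)

i: (-7)·(-13) - 8·3 = 91 - 24 = 67
j: 8·13 - 13·(-13) = 104 - (-169) = 273
k: 13·3 - (-7)·13 = 39 - (-91) = 130
a × b = (67, 273, 130)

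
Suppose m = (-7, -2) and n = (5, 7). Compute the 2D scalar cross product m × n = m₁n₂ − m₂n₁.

-39

(-7)·7 - (-2)·5 = -49 - (-10) = -39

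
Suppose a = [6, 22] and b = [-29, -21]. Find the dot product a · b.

a · b = 6·(-29) + 22·(-21) = -174 - 462 = -636

-636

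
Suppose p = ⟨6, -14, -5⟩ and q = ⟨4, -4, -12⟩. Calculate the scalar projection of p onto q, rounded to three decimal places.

p · q = 6·4 + (-14)·(-4) + (-5)·(-12) = 24 + 56 + 60 = 140
|q| = √(16 + 16 + 144) = √176 ≈ 13.2665
comp_q p = 140 / √176 ≈ 10.553

10.553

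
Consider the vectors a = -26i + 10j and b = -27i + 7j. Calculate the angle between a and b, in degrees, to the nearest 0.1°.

6.5

a · b = (-26)·(-27) + 10·7 = 702 + 70 = 772
|a|² = 676 + 100 = 776,  |a| = √776 ≈ 27.856777
|b|² = 729 + 49 = 778,  |b| = √778 ≈ 27.892651
cos θ = 772 / (27.856777 · 27.892651) ≈ 0.99357
θ = arccos(0.99357) ≈ 6.5°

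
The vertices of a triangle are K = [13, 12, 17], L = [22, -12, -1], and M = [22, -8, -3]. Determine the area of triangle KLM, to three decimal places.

63.285

KL = (9, -24, -18),  KM = (9, -20, -20)
i: (-24)·(-20) - (-18)·(-20) = 480 - 360 = 120
j: (-18)·9 - 9·(-20) = -162 - (-180) = 18
k: 9·(-20) - (-24)·9 = -180 - (-216) = 36
KL × KM = (120, 18, 36)
|KL × KM| = √16020 ≈ 126.5701
area = ½ · 126.5701 ≈ 63.285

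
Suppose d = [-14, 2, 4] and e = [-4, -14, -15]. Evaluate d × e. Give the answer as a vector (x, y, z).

i: 2·(-15) - 4·(-14) = -30 - (-56) = 26
j: 4·(-4) - (-14)·(-15) = -16 - 210 = -226
k: (-14)·(-14) - 2·(-4) = 196 - (-8) = 204
d × e = (26, -226, 204)

(26, -226, 204)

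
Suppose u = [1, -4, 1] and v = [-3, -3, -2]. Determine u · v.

7

u · v = 1·(-3) + (-4)·(-3) + 1·(-2) = -3 + 12 - 2 = 7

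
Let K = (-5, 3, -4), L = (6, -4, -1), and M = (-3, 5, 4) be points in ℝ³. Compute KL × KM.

KL = (11, -7, 3)
KM = (2, 2, 8)
i: (-7)·8 - 3·2 = -56 - 6 = -62
j: 3·2 - 11·8 = 6 - 88 = -82
k: 11·2 - (-7)·2 = 22 - (-14) = 36
KL × KM = (-62, -82, 36)

(-62, -82, 36)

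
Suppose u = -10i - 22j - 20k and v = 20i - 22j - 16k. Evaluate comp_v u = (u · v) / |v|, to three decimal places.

u · v = (-10)·20 + (-22)·(-22) + (-20)·(-16) = -200 + 484 + 320 = 604
|v| = √(400 + 484 + 256) = √1140 ≈ 33.7639
comp_v u = 604 / √1140 ≈ 17.889

17.889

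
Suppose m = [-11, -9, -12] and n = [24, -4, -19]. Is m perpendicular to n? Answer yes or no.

yes

m · n = (-11)·24 + (-9)·(-4) + (-12)·(-19) = -264 + 36 + 228 = 0
Zero, so the vectors are orthogonal.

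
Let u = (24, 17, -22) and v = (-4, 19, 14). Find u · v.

u · v = 24·(-4) + 17·19 + (-22)·14 = -96 + 323 - 308 = -81

-81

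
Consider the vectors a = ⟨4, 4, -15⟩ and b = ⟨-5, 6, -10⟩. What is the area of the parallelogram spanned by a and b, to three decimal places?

132.895

i: 4·(-10) - (-15)·6 = -40 - (-90) = 50
j: (-15)·(-5) - 4·(-10) = 75 - (-40) = 115
k: 4·6 - 4·(-5) = 24 - (-20) = 44
a × b = (50, 115, 44)
|a × b| = √(50² + 115² + 44²) = √17661 ≈ 132.8947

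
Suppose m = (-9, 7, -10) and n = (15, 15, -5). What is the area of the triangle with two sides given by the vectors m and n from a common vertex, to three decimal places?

i: 7·(-5) - (-10)·15 = -35 - (-150) = 115
j: (-10)·15 - (-9)·(-5) = -150 - 45 = -195
k: (-9)·15 - 7·15 = -135 - 105 = -240
m × n = (115, -195, -240)
|m × n| = √(115² + (-195)² + (-240)²) = √108850 ≈ 329.9242
area = ½ · 329.9242 ≈ 164.962

164.962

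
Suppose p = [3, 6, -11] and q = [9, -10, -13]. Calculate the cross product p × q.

(-188, -60, -84)

i: 6·(-13) - (-11)·(-10) = -78 - 110 = -188
j: (-11)·9 - 3·(-13) = -99 - (-39) = -60
k: 3·(-10) - 6·9 = -30 - 54 = -84
p × q = (-188, -60, -84)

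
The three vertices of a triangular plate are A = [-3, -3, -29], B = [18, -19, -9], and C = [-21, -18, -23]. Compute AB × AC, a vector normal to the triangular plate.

AB = (21, -16, 20)
AC = (-18, -15, 6)
i: (-16)·6 - 20·(-15) = -96 - (-300) = 204
j: 20·(-18) - 21·6 = -360 - 126 = -486
k: 21·(-15) - (-16)·(-18) = -315 - 288 = -603
AB × AC = (204, -486, -603)

(204, -486, -603)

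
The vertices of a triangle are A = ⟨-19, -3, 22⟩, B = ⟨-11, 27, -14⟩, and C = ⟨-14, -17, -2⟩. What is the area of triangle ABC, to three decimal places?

625.892

AB = (8, 30, -36),  AC = (5, -14, -24)
i: 30·(-24) - (-36)·(-14) = -720 - 504 = -1224
j: (-36)·5 - 8·(-24) = -180 - (-192) = 12
k: 8·(-14) - 30·5 = -112 - 150 = -262
AB × AC = (-1224, 12, -262)
|AB × AC| = √1566964 ≈ 1251.7843
area = ½ · 1251.7843 ≈ 625.892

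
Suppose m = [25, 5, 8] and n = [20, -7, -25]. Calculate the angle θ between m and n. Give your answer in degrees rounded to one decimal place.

72.4

m · n = 25·20 + 5·(-7) + 8·(-25) = 500 - 35 - 200 = 265
|m|² = 625 + 25 + 64 = 714,  |m| = √714 ≈ 26.720778
|n|² = 400 + 49 + 625 = 1074,  |n| = √1074 ≈ 32.771939
cos θ = 265 / (26.720778 · 32.771939) ≈ 0.30262
θ = arccos(0.30262) ≈ 72.4°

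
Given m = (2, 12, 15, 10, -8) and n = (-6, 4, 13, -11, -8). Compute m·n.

m · n = 2·(-6) + 12·4 + 15·13 + 10·(-11) + (-8)·(-8) = -12 + 48 + 195 - 110 + 64 = 185

185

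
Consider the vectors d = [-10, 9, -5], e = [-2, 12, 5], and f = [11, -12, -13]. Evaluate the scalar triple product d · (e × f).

1761

e × f:
i: 12·(-13) - 5·(-12) = -156 - (-60) = -96
j: 5·11 - (-2)·(-13) = 55 - 26 = 29
k: (-2)·(-12) - 12·11 = 24 - 132 = -108
e × f = (-96, 29, -108)
d · (e × f) = (-10)·(-96) + 9·29 + (-5)·(-108) = 960 + 261 + 540 = 1761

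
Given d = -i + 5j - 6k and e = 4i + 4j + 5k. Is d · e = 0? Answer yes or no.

d · e = (-1)·4 + 5·4 + (-6)·5 = -4 + 20 - 30 = -14
Nonzero, so the vectors are not orthogonal.

no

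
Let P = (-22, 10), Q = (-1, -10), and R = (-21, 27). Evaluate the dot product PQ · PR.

PQ = Q − P = (21, -20)
PR = R − P = (1, 17)
PQ · PR = 21·1 + (-20)·17 = 21 - 340 = -319

-319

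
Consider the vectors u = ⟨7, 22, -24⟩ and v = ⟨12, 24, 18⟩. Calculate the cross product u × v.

i: 22·18 - (-24)·24 = 396 - (-576) = 972
j: (-24)·12 - 7·18 = -288 - 126 = -414
k: 7·24 - 22·12 = 168 - 264 = -96
u × v = (972, -414, -96)

(972, -414, -96)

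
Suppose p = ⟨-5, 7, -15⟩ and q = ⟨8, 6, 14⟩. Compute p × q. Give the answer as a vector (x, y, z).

i: 7·14 - (-15)·6 = 98 - (-90) = 188
j: (-15)·8 - (-5)·14 = -120 - (-70) = -50
k: (-5)·6 - 7·8 = -30 - 56 = -86
p × q = (188, -50, -86)

(188, -50, -86)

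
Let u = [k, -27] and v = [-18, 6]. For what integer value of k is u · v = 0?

u · v = k·(-18) + (-27)·6 = -162 - 18k
Set equal to 0: -18k = 162, so k = -9.

-9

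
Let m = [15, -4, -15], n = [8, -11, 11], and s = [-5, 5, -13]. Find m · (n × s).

1349

n × s:
i: (-11)·(-13) - 11·5 = 143 - 55 = 88
j: 11·(-5) - 8·(-13) = -55 - (-104) = 49
k: 8·5 - (-11)·(-5) = 40 - 55 = -15
n × s = (88, 49, -15)
m · (n × s) = 15·88 + (-4)·49 + (-15)·(-15) = 1320 - 196 + 225 = 1349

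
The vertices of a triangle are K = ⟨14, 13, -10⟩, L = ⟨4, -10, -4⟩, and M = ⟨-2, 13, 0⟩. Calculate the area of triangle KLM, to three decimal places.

KL = (-10, -23, 6),  KM = (-16, 0, 10)
i: (-23)·10 - 6·0 = -230 - 0 = -230
j: 6·(-16) - (-10)·10 = -96 - (-100) = 4
k: (-10)·0 - (-23)·(-16) = 0 - 368 = -368
KL × KM = (-230, 4, -368)
|KL × KM| = √188340 ≈ 433.9816
area = ½ · 433.9816 ≈ 216.991

216.991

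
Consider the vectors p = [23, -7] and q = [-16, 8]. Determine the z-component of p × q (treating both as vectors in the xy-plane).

23·8 - (-7)·(-16) = 184 - 112 = 72

72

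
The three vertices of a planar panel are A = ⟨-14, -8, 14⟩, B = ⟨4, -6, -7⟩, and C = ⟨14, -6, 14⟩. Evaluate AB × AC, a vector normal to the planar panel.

AB = (18, 2, -21)
AC = (28, 2, 0)
i: 2·0 - (-21)·2 = 0 - (-42) = 42
j: (-21)·28 - 18·0 = -588 - 0 = -588
k: 18·2 - 2·28 = 36 - 56 = -20
AB × AC = (42, -588, -20)

(42, -588, -20)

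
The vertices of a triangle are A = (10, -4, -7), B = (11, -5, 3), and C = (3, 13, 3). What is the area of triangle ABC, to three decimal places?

AB = (1, -1, 10),  AC = (-7, 17, 10)
i: (-1)·10 - 10·17 = -10 - 170 = -180
j: 10·(-7) - 1·10 = -70 - 10 = -80
k: 1·17 - (-1)·(-7) = 17 - 7 = 10
AB × AC = (-180, -80, 10)
|AB × AC| = √38900 ≈ 197.2308
area = ½ · 197.2308 ≈ 98.615

98.615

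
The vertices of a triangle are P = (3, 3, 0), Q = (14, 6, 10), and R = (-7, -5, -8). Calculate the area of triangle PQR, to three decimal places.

40.755

PQ = (11, 3, 10),  PR = (-10, -8, -8)
i: 3·(-8) - 10·(-8) = -24 - (-80) = 56
j: 10·(-10) - 11·(-8) = -100 - (-88) = -12
k: 11·(-8) - 3·(-10) = -88 - (-30) = -58
PQ × PR = (56, -12, -58)
|PQ × PR| = √6644 ≈ 81.5107
area = ½ · 81.5107 ≈ 40.755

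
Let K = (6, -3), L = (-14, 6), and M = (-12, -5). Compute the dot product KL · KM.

342

KL = L − K = (-20, 9)
KM = M − K = (-18, -2)
KL · KM = (-20)·(-18) + 9·(-2) = 360 - 18 = 342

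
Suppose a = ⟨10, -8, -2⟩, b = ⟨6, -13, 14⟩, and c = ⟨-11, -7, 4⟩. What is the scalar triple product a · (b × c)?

b × c:
i: (-13)·4 - 14·(-7) = -52 - (-98) = 46
j: 14·(-11) - 6·4 = -154 - 24 = -178
k: 6·(-7) - (-13)·(-11) = -42 - 143 = -185
b × c = (46, -178, -185)
a · (b × c) = 10·46 + (-8)·(-178) + (-2)·(-185) = 460 + 1424 + 370 = 2254

2254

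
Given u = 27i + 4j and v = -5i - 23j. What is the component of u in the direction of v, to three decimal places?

u · v = 27·(-5) + 4·(-23) = -135 - 92 = -227
|v| = √(25 + 529) = √554 ≈ 23.5372
comp_v u = -227 / √554 ≈ -9.644

-9.644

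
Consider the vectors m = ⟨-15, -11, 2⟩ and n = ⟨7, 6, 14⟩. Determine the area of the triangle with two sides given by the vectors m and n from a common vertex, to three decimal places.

139.554

i: (-11)·14 - 2·6 = -154 - 12 = -166
j: 2·7 - (-15)·14 = 14 - (-210) = 224
k: (-15)·6 - (-11)·7 = -90 - (-77) = -13
m × n = (-166, 224, -13)
|m × n| = √((-166)² + 224² + (-13)²) = √77901 ≈ 279.1075
area = ½ · 279.1075 ≈ 139.554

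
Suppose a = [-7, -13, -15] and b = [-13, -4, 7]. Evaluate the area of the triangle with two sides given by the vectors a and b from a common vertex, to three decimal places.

159.858

i: (-13)·7 - (-15)·(-4) = -91 - 60 = -151
j: (-15)·(-13) - (-7)·7 = 195 - (-49) = 244
k: (-7)·(-4) - (-13)·(-13) = 28 - 169 = -141
a × b = (-151, 244, -141)
|a × b| = √((-151)² + 244² + (-141)²) = √102218 ≈ 319.7155
area = ½ · 319.7155 ≈ 159.858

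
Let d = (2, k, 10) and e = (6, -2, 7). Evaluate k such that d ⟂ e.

d · e = 2·6 + k·(-2) + 10·7 = 82 - 2k
Set equal to 0: -2k = -82, so k = 41.

41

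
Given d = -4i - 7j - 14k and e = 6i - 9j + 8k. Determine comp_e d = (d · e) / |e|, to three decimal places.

-5.426

d · e = (-4)·6 + (-7)·(-9) + (-14)·8 = -24 + 63 - 112 = -73
|e| = √(36 + 81 + 64) = √181 ≈ 13.4536
comp_e d = -73 / √181 ≈ -5.426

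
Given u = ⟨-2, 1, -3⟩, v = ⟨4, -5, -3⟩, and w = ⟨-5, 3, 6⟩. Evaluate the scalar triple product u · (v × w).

v × w:
i: (-5)·6 - (-3)·3 = -30 - (-9) = -21
j: (-3)·(-5) - 4·6 = 15 - 24 = -9
k: 4·3 - (-5)·(-5) = 12 - 25 = -13
v × w = (-21, -9, -13)
u · (v × w) = (-2)·(-21) + 1·(-9) + (-3)·(-13) = 42 - 9 + 39 = 72

72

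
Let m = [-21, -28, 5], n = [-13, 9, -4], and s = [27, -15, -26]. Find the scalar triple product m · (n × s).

n × s:
i: 9·(-26) - (-4)·(-15) = -234 - 60 = -294
j: (-4)·27 - (-13)·(-26) = -108 - 338 = -446
k: (-13)·(-15) - 9·27 = 195 - 243 = -48
n × s = (-294, -446, -48)
m · (n × s) = (-21)·(-294) + (-28)·(-446) + 5·(-48) = 6174 + 12488 - 240 = 18422

18422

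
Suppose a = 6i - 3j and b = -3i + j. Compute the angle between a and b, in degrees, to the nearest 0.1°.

a · b = 6·(-3) + (-3)·1 = -18 - 3 = -21
|a|² = 36 + 9 = 45,  |a| = √45 ≈ 6.708204
|b|² = 9 + 1 = 10,  |b| = √10 ≈ 3.162278
cos θ = -21 / (6.708204 · 3.162278) ≈ -0.98995
θ = arccos(-0.98995) ≈ 171.9°

171.9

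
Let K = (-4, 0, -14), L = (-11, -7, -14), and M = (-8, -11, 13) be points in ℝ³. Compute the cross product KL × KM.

KL = (-7, -7, 0)
KM = (-4, -11, 27)
i: (-7)·27 - 0·(-11) = -189 - 0 = -189
j: 0·(-4) - (-7)·27 = 0 - (-189) = 189
k: (-7)·(-11) - (-7)·(-4) = 77 - 28 = 49
KL × KM = (-189, 189, 49)

(-189, 189, 49)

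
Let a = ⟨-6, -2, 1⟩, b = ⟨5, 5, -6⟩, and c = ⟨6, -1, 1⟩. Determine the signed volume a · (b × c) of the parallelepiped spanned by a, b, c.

53

b × c:
i: 5·1 - (-6)·(-1) = 5 - 6 = -1
j: (-6)·6 - 5·1 = -36 - 5 = -41
k: 5·(-1) - 5·6 = -5 - 30 = -35
b × c = (-1, -41, -35)
a · (b × c) = (-6)·(-1) + (-2)·(-41) + 1·(-35) = 6 + 82 - 35 = 53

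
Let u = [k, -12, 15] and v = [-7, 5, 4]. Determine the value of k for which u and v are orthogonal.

0

u · v = k·(-7) + (-12)·5 + 15·4 = 0 - 7k
Set equal to 0: -7k = 0, so k = 0.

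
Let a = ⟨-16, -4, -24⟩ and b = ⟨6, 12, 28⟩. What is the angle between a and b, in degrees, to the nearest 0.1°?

154.5

a · b = (-16)·6 + (-4)·12 + (-24)·28 = -96 - 48 - 672 = -816
|a|² = 256 + 16 + 576 = 848,  |a| = √848 ≈ 29.120440
|b|² = 36 + 144 + 784 = 964,  |b| = √964 ≈ 31.048349
cos θ = -816 / (29.120440 · 31.048349) ≈ -0.90251
θ = arccos(-0.90251) ≈ 154.5°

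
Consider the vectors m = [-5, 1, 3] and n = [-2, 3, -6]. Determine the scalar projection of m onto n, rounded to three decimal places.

m · n = (-5)·(-2) + 1·3 + 3·(-6) = 10 + 3 - 18 = -5
|n| = √(4 + 9 + 36) = √49 ≈ 7.0000
comp_n m = -5 / √49 ≈ -0.714

-0.714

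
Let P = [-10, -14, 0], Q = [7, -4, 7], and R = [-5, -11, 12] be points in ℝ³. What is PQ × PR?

PQ = (17, 10, 7)
PR = (5, 3, 12)
i: 10·12 - 7·3 = 120 - 21 = 99
j: 7·5 - 17·12 = 35 - 204 = -169
k: 17·3 - 10·5 = 51 - 50 = 1
PQ × PR = (99, -169, 1)

(99, -169, 1)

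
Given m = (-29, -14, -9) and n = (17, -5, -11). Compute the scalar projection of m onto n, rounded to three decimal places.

-15.535

m · n = (-29)·17 + (-14)·(-5) + (-9)·(-11) = -493 + 70 + 99 = -324
|n| = √(289 + 25 + 121) = √435 ≈ 20.8567
comp_n m = -324 / √435 ≈ -15.535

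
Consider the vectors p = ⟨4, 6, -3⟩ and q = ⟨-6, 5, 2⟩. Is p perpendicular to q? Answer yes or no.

yes

p · q = 4·(-6) + 6·5 + (-3)·2 = -24 + 30 - 6 = 0
Zero, so the vectors are orthogonal.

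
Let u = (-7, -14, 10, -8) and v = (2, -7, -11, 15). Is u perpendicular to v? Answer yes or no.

u · v = (-7)·2 + (-14)·(-7) + 10·(-11) + (-8)·15 = -14 + 98 - 110 - 120 = -146
Nonzero, so the vectors are not orthogonal.

no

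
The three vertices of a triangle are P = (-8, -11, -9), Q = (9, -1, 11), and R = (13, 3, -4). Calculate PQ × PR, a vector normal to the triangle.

(-230, 335, 28)

PQ = (17, 10, 20)
PR = (21, 14, 5)
i: 10·5 - 20·14 = 50 - 280 = -230
j: 20·21 - 17·5 = 420 - 85 = 335
k: 17·14 - 10·21 = 238 - 210 = 28
PQ × PR = (-230, 335, 28)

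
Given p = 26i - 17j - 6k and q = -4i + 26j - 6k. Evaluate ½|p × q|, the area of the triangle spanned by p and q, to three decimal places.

342.282

i: (-17)·(-6) - (-6)·26 = 102 - (-156) = 258
j: (-6)·(-4) - 26·(-6) = 24 - (-156) = 180
k: 26·26 - (-17)·(-4) = 676 - 68 = 608
p × q = (258, 180, 608)
|p × q| = √(258² + 180² + 608²) = √468628 ≈ 684.5641
area = ½ · 684.5641 ≈ 342.282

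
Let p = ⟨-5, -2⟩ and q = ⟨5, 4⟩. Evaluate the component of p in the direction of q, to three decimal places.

-5.154

p · q = (-5)·5 + (-2)·4 = -25 - 8 = -33
|q| = √(25 + 16) = √41 ≈ 6.4031
comp_q p = -33 / √41 ≈ -5.154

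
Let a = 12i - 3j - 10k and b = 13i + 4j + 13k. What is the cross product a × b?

i: (-3)·13 - (-10)·4 = -39 - (-40) = 1
j: (-10)·13 - 12·13 = -130 - 156 = -286
k: 12·4 - (-3)·13 = 48 - (-39) = 87
a × b = (1, -286, 87)

(1, -286, 87)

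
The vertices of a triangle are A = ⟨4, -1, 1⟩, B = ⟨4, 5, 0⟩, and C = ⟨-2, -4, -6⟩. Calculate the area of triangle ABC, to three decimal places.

28.970

AB = (0, 6, -1),  AC = (-6, -3, -7)
i: 6·(-7) - (-1)·(-3) = -42 - 3 = -45
j: (-1)·(-6) - 0·(-7) = 6 - 0 = 6
k: 0·(-3) - 6·(-6) = 0 - (-36) = 36
AB × AC = (-45, 6, 36)
|AB × AC| = √3357 ≈ 57.9396
area = ½ · 57.9396 ≈ 28.970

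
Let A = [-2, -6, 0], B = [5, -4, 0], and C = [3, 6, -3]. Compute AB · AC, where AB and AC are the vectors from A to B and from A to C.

59

AB = B − A = (7, 2, 0)
AC = C − A = (5, 12, -3)
AB · AC = 7·5 + 2·12 + 0·(-3) = 35 + 24 + 0 = 59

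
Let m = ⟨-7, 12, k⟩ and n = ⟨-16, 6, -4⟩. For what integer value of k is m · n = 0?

46

m · n = (-7)·(-16) + 12·6 + k·(-4) = 184 - 4k
Set equal to 0: -4k = -184, so k = 46.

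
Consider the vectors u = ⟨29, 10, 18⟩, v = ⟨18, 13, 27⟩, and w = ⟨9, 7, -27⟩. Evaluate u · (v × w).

v × w:
i: 13·(-27) - 27·7 = -351 - 189 = -540
j: 27·9 - 18·(-27) = 243 - (-486) = 729
k: 18·7 - 13·9 = 126 - 117 = 9
v × w = (-540, 729, 9)
u · (v × w) = 29·(-540) + 10·729 + 18·9 = -15660 + 7290 + 162 = -8208

-8208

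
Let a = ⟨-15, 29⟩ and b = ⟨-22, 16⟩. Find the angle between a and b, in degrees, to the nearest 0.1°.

a · b = (-15)·(-22) + 29·16 = 330 + 464 = 794
|a|² = 225 + 841 = 1066,  |a| = √1066 ≈ 32.649655
|b|² = 484 + 256 = 740,  |b| = √740 ≈ 27.202941
cos θ = 794 / (32.649655 · 27.202941) ≈ 0.89398
θ = arccos(0.89398) ≈ 26.6°

26.6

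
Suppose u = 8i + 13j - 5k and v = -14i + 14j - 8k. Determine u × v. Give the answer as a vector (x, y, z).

i: 13·(-8) - (-5)·14 = -104 - (-70) = -34
j: (-5)·(-14) - 8·(-8) = 70 - (-64) = 134
k: 8·14 - 13·(-14) = 112 - (-182) = 294
u × v = (-34, 134, 294)

(-34, 134, 294)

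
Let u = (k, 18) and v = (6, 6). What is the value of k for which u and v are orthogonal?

u · v = k·6 + 18·6 = 108 + 6k
Set equal to 0: 6k = -108, so k = -18.

-18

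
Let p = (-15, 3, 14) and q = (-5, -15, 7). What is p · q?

128

p · q = (-15)·(-5) + 3·(-15) + 14·7 = 75 - 45 + 98 = 128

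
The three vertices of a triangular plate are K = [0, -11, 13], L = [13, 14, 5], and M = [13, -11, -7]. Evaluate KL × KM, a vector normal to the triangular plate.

KL = (13, 25, -8)
KM = (13, 0, -20)
i: 25·(-20) - (-8)·0 = -500 - 0 = -500
j: (-8)·13 - 13·(-20) = -104 - (-260) = 156
k: 13·0 - 25·13 = 0 - 325 = -325
KL × KM = (-500, 156, -325)

(-500, 156, -325)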